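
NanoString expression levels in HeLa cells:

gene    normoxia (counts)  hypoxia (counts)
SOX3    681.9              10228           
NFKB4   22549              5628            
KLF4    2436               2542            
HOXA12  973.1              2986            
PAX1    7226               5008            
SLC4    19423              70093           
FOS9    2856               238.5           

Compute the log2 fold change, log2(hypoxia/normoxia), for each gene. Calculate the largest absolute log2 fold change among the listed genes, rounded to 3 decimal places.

log2(10228/681.9) = 3.907  (SOX3)
log2(5628/22549) = -2.002  (NFKB4)
log2(2542/2436) = 0.061  (KLF4)
log2(2986/973.1) = 1.618  (HOXA12)
log2(5008/7226) = -0.529  (PAX1)
log2(70093/19423) = 1.852  (SLC4)
log2(238.5/2856) = -3.582  (FOS9)
The largest magnitude belongs to SOX3.

3.907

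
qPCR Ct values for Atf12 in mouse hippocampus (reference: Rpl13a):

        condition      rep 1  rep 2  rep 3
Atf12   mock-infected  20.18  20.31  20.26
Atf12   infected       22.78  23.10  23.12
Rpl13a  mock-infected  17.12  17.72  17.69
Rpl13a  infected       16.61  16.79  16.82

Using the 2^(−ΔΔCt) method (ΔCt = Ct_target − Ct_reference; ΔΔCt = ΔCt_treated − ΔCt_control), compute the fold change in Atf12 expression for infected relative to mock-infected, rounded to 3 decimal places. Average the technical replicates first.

0.087

Mean Ct: Atf12 mock-infected 20.250; Atf12 infected 23.000; Rpl13a mock-infected 17.510; Rpl13a infected 16.740
ΔCt(mock-infected) = 20.250 − 17.510 = 2.740
ΔCt(infected) = 23.000 − 16.740 = 6.260
ΔΔCt = 6.260 − 2.740 = 3.520
Fold change = 2^(−3.520) = 0.0872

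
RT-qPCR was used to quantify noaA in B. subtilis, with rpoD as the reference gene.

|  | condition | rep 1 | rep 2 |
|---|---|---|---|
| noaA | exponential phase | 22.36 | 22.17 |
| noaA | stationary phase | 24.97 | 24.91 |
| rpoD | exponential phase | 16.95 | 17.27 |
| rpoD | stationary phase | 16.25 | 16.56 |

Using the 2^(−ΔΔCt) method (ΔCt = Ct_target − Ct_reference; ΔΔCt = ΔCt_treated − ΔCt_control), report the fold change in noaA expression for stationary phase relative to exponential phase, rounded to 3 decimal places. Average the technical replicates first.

Mean Ct: noaA exponential phase 22.265; noaA stationary phase 24.940; rpoD exponential phase 17.110; rpoD stationary phase 16.405
ΔCt(exponential phase) = 22.265 − 17.110 = 5.155
ΔCt(stationary phase) = 24.940 − 16.405 = 8.535
ΔΔCt = 8.535 − 5.155 = 3.380
Fold change = 2^(−3.380) = 0.0961

0.096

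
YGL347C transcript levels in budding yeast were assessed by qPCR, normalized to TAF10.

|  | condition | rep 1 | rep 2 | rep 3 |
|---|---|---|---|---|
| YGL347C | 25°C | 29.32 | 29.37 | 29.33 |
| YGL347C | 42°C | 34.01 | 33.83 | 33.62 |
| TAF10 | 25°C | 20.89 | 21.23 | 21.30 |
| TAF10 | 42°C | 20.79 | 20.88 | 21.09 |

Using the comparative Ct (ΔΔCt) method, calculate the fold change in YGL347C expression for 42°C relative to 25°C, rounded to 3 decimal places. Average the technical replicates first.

0.038

Mean Ct: YGL347C 25°C 29.340; YGL347C 42°C 33.820; TAF10 25°C 21.140; TAF10 42°C 20.920
ΔCt(25°C) = 29.340 − 21.140 = 8.200
ΔCt(42°C) = 33.820 − 20.920 = 12.900
ΔΔCt = 12.900 − 8.200 = 4.700
Fold change = 2^(−4.700) = 0.0385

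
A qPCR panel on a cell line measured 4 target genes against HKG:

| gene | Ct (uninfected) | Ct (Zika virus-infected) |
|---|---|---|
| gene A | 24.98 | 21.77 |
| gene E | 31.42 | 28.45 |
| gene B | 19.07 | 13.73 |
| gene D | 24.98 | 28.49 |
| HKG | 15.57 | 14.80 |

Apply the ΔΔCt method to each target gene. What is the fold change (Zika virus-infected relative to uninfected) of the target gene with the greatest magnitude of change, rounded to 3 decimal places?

gene A: ΔΔCt = (21.77−14.80) − (24.98−15.57) = 6.97 − 9.41 = -2.44; fold change = 2^2.44 = 5.426
gene E: ΔΔCt = (28.45−14.80) − (31.42−15.57) = 13.65 − 15.85 = -2.20; fold change = 2^2.20 = 4.595
gene B: ΔΔCt = (13.73−14.80) − (19.07−15.57) = -1.07 − 3.50 = -4.57; fold change = 2^4.57 = 23.752
gene D: ΔΔCt = (28.49−14.80) − (24.98−15.57) = 13.69 − 9.41 = 4.28; fold change = 2^-4.28 = 0.051
gene B has the largest |ΔΔCt| = 4.57.

23.752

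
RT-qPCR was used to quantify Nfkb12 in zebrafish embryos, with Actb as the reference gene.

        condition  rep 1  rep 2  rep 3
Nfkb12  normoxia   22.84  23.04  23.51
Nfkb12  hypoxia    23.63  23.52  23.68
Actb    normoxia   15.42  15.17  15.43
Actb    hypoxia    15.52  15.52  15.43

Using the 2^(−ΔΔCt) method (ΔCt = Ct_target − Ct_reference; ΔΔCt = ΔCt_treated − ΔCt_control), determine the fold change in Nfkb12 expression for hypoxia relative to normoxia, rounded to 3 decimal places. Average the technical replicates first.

0.796

Mean Ct: Nfkb12 normoxia 23.130; Nfkb12 hypoxia 23.610; Actb normoxia 15.340; Actb hypoxia 15.490
ΔCt(normoxia) = 23.130 − 15.340 = 7.790
ΔCt(hypoxia) = 23.610 − 15.490 = 8.120
ΔΔCt = 8.120 − 7.790 = 0.330
Fold change = 2^(−0.330) = 0.7955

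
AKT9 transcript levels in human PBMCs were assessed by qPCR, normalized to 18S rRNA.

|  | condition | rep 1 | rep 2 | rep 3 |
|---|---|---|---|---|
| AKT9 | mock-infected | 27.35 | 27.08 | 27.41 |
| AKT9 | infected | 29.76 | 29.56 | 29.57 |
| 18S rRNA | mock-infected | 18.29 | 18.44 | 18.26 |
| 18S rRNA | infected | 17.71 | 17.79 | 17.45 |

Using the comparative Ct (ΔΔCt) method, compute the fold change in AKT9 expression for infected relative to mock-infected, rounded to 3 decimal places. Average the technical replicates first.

0.122

Mean Ct: AKT9 mock-infected 27.280; AKT9 infected 29.630; 18S rRNA mock-infected 18.330; 18S rRNA infected 17.650
ΔCt(mock-infected) = 27.280 − 18.330 = 8.950
ΔCt(infected) = 29.630 − 17.650 = 11.980
ΔΔCt = 11.980 − 8.950 = 3.030
Fold change = 2^(−3.030) = 0.1224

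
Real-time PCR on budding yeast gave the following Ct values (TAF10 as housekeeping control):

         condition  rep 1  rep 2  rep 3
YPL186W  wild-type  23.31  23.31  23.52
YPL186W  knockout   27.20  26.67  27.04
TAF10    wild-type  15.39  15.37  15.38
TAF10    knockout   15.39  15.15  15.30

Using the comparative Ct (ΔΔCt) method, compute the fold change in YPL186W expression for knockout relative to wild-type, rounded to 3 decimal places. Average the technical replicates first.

Mean Ct: YPL186W wild-type 23.380; YPL186W knockout 26.970; TAF10 wild-type 15.380; TAF10 knockout 15.280
ΔCt(wild-type) = 23.380 − 15.380 = 8.000
ΔCt(knockout) = 26.970 − 15.280 = 11.690
ΔΔCt = 11.690 − 8.000 = 3.690
Fold change = 2^(−3.690) = 0.0775

0.077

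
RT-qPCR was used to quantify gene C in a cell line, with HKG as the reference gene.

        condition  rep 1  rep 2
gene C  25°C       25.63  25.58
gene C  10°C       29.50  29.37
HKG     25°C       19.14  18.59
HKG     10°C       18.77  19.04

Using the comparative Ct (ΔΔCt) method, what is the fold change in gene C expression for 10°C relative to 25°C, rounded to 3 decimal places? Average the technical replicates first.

Mean Ct: gene C 25°C 25.605; gene C 10°C 29.435; HKG 25°C 18.865; HKG 10°C 18.905
ΔCt(25°C) = 25.605 − 18.865 = 6.740
ΔCt(10°C) = 29.435 − 18.905 = 10.530
ΔΔCt = 10.530 − 6.740 = 3.790
Fold change = 2^(−3.790) = 0.0723

0.072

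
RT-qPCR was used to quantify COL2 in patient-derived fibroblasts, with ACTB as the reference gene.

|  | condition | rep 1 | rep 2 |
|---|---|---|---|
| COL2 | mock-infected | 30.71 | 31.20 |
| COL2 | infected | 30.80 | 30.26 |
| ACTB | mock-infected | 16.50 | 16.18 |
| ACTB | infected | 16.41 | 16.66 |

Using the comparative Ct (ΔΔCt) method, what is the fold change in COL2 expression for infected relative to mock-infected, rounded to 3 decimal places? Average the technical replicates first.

1.537

Mean Ct: COL2 mock-infected 30.955; COL2 infected 30.530; ACTB mock-infected 16.340; ACTB infected 16.535
ΔCt(mock-infected) = 30.955 − 16.340 = 14.615
ΔCt(infected) = 30.530 − 16.535 = 13.995
ΔΔCt = 13.995 − 14.615 = -0.620
Fold change = 2^(−(-0.620)) = 2^0.620 = 1.5369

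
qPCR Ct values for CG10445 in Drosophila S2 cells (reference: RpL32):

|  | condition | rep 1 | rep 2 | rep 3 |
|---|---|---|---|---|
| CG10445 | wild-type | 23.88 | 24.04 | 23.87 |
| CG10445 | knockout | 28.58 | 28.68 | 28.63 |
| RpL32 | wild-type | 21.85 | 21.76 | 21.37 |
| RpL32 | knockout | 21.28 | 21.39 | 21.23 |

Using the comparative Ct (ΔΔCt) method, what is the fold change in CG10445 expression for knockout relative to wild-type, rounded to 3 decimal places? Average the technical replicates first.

0.030

Mean Ct: CG10445 wild-type 23.930; CG10445 knockout 28.630; RpL32 wild-type 21.660; RpL32 knockout 21.300
ΔCt(wild-type) = 23.930 − 21.660 = 2.270
ΔCt(knockout) = 28.630 − 21.300 = 7.330
ΔΔCt = 7.330 − 2.270 = 5.060
Fold change = 2^(−5.060) = 0.0300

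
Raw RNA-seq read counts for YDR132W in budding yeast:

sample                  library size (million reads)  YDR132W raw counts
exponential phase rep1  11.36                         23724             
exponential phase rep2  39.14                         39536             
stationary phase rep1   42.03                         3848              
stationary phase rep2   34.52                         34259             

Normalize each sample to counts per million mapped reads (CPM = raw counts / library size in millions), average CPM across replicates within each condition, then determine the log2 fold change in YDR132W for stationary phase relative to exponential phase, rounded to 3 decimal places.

CPM(exponential phase rep1) = 23724 / 11.36 = 2088.3803
CPM(exponential phase rep2) = 39536 / 39.14 = 1010.1175
CPM(stationary phase rep1) = 3848 / 42.03 = 91.5537
CPM(stationary phase rep2) = 34259 / 34.52 = 992.4392
mean CPM(exponential phase) = 1549.2489; mean CPM(stationary phase) = 541.9964
Fold change = 541.9964 / 1549.2489 = 0.34984
log2(0.34984) = -1.5152

-1.515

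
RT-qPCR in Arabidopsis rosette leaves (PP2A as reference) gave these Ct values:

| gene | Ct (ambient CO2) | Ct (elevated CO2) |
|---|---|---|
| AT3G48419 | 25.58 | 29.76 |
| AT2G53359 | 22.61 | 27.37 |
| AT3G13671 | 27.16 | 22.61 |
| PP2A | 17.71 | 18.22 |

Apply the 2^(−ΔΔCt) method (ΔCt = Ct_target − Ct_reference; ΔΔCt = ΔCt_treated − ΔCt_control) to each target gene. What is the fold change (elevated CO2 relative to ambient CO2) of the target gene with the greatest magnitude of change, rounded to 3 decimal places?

AT3G48419: ΔΔCt = (29.76−18.22) − (25.58−17.71) = 11.54 − 7.87 = 3.67; fold change = 2^-3.67 = 0.079
AT2G53359: ΔΔCt = (27.37−18.22) − (22.61−17.71) = 9.15 − 4.90 = 4.25; fold change = 2^-4.25 = 0.053
AT3G13671: ΔΔCt = (22.61−18.22) − (27.16−17.71) = 4.39 − 9.45 = -5.06; fold change = 2^5.06 = 33.359
AT3G13671 has the largest |ΔΔCt| = 5.06.

33.359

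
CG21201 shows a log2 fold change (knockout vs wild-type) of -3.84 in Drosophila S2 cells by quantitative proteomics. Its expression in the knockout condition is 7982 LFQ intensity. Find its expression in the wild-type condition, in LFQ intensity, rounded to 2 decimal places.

Fold change = 2^(-3.84) = 0.0698
wild-type expression = 7982 / 0.0698 = 114305.44

114305.44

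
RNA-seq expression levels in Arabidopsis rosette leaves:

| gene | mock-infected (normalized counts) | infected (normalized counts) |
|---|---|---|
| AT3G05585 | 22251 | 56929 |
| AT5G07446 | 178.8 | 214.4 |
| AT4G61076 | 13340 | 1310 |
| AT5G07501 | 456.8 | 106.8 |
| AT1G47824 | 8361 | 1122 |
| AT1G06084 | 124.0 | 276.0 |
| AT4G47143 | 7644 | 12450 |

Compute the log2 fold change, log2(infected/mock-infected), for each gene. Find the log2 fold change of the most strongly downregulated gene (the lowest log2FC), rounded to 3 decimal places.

log2(56929/22251) = 1.355  (AT3G05585)
log2(214.4/178.8) = 0.262  (AT5G07446)
log2(1310/13340) = -3.348  (AT4G61076)
log2(106.8/456.8) = -2.097  (AT5G07501)
log2(1122/8361) = -2.898  (AT1G47824)
log2(276.0/124.0) = 1.154  (AT1G06084)
log2(12450/7644) = 0.704  (AT4G47143)
AT4G61076 is most strongly downregulated.

-3.348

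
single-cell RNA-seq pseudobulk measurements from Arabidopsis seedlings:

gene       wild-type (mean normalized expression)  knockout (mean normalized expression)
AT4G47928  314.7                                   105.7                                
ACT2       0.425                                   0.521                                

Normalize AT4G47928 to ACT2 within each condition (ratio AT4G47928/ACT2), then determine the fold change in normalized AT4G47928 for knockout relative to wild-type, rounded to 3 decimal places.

AT4G47928/ACT2 (wild-type) = 314.7 / 0.425 = 740.47
AT4G47928/ACT2 (knockout) = 105.7 / 0.521 = 202.88
Fold change = 202.88 / 740.47 = 0.2740

0.274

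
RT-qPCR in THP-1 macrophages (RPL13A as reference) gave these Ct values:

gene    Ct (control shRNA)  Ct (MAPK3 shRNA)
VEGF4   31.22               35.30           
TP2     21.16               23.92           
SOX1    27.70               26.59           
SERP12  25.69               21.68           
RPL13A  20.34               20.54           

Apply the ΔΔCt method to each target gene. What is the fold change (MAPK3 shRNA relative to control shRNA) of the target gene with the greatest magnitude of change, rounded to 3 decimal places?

18.507

VEGF4: ΔΔCt = (35.30−20.54) − (31.22−20.34) = 14.76 − 10.88 = 3.88; fold change = 2^-3.88 = 0.068
TP2: ΔΔCt = (23.92−20.54) − (21.16−20.34) = 3.38 − 0.82 = 2.56; fold change = 2^-2.56 = 0.170
SOX1: ΔΔCt = (26.59−20.54) − (27.70−20.34) = 6.05 − 7.36 = -1.31; fold change = 2^1.31 = 2.479
SERP12: ΔΔCt = (21.68−20.54) − (25.69−20.34) = 1.14 − 5.35 = -4.21; fold change = 2^4.21 = 18.507
SERP12 has the largest |ΔΔCt| = 4.21.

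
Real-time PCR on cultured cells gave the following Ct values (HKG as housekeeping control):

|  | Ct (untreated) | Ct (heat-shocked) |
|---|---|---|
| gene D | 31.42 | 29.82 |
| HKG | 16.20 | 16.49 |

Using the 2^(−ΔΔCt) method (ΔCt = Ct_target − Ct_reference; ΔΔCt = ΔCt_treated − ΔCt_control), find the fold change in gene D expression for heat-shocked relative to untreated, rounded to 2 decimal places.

3.71

ΔCt(untreated) = 31.420 − 16.200 = 15.220
ΔCt(heat-shocked) = 29.820 − 16.490 = 13.330
ΔΔCt = 13.330 − 15.220 = -1.890
Fold change = 2^(−(-1.890)) = 2^1.890 = 3.706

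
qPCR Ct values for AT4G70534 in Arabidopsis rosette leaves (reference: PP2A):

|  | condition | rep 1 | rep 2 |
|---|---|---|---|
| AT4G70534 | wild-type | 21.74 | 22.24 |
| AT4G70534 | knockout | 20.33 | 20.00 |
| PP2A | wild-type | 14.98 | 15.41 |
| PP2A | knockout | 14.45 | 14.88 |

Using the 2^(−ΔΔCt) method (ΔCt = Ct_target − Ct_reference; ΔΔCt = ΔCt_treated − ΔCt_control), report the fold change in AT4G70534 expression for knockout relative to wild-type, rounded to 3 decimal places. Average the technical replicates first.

2.454

Mean Ct: AT4G70534 wild-type 21.990; AT4G70534 knockout 20.165; PP2A wild-type 15.195; PP2A knockout 14.665
ΔCt(wild-type) = 21.990 − 15.195 = 6.795
ΔCt(knockout) = 20.165 − 14.665 = 5.500
ΔΔCt = 5.500 − 6.795 = -1.295
Fold change = 2^(−(-1.295)) = 2^1.295 = 2.4538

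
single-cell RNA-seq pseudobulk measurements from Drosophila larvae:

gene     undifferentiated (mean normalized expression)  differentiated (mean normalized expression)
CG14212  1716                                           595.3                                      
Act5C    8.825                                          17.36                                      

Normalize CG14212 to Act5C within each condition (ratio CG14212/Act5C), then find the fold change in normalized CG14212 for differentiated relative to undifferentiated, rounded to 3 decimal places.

0.176

CG14212/Act5C (undifferentiated) = 1716 / 8.825 = 194.45
CG14212/Act5C (differentiated) = 595.3 / 17.36 = 34.291
Fold change = 34.291 / 194.45 = 0.1764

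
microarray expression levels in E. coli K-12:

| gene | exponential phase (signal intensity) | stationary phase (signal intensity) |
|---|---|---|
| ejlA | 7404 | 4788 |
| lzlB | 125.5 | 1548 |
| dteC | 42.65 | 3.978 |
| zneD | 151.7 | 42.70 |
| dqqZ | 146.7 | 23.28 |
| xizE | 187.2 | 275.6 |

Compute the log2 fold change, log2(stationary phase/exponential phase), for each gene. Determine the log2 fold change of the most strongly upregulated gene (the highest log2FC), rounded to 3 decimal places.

log2(4788/7404) = -0.629  (ejlA)
log2(1548/125.5) = 3.625  (lzlB)
log2(3.978/42.65) = -3.422  (dteC)
log2(42.70/151.7) = -1.829  (zneD)
log2(23.28/146.7) = -2.656  (dqqZ)
log2(275.6/187.2) = 0.558  (xizE)
lzlB is most strongly upregulated.

3.625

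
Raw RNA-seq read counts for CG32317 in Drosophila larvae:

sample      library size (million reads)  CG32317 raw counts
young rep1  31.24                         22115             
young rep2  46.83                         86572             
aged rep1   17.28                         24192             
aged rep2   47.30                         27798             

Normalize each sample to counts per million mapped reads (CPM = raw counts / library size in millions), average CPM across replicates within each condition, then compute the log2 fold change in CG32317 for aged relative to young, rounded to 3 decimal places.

-0.363

CPM(young rep1) = 22115 / 31.24 = 707.9065
CPM(young rep2) = 86572 / 46.83 = 1848.6440
CPM(aged rep1) = 24192 / 17.28 = 1400.0000
CPM(aged rep2) = 27798 / 47.30 = 587.6956
mean CPM(young) = 1278.2753; mean CPM(aged) = 993.8478
Fold change = 993.8478 / 1278.2753 = 0.77749
log2(0.77749) = -0.3631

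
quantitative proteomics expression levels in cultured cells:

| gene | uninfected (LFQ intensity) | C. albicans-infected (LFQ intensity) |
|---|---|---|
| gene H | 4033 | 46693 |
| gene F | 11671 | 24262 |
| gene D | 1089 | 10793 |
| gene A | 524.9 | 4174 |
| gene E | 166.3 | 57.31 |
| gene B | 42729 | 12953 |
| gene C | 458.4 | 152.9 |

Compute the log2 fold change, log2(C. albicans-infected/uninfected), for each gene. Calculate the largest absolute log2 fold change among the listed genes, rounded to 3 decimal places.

log2(46693/4033) = 3.533  (gene H)
log2(24262/11671) = 1.056  (gene F)
log2(10793/1089) = 3.309  (gene D)
log2(4174/524.9) = 2.991  (gene A)
log2(57.31/166.3) = -1.537  (gene E)
log2(12953/42729) = -1.722  (gene B)
log2(152.9/458.4) = -1.584  (gene C)
The largest magnitude belongs to gene H.

3.533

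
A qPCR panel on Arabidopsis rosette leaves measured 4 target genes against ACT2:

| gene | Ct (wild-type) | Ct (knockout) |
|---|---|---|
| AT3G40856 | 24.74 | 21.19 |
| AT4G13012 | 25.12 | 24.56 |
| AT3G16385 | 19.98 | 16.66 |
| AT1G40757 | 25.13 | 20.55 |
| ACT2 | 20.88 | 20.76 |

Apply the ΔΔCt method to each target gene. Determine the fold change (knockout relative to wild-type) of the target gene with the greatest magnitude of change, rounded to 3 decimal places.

22.009

AT3G40856: ΔΔCt = (21.19−20.76) − (24.74−20.88) = 0.43 − 3.86 = -3.43; fold change = 2^3.43 = 10.778
AT4G13012: ΔΔCt = (24.56−20.76) − (25.12−20.88) = 3.80 − 4.24 = -0.44; fold change = 2^0.44 = 1.357
AT3G16385: ΔΔCt = (16.66−20.76) − (19.98−20.88) = -4.10 − (-0.90) = -3.20; fold change = 2^3.20 = 9.190
AT1G40757: ΔΔCt = (20.55−20.76) − (25.13−20.88) = -0.21 − 4.25 = -4.46; fold change = 2^4.46 = 22.009
AT1G40757 has the largest |ΔΔCt| = 4.46.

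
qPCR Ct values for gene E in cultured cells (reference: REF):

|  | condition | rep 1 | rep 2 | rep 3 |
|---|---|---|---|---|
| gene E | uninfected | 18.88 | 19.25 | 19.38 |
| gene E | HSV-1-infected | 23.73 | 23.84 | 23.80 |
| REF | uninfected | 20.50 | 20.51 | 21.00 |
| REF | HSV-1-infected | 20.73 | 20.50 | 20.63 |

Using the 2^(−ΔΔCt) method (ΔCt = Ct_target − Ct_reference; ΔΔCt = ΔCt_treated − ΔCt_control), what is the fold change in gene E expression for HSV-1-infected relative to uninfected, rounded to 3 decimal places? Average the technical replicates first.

Mean Ct: gene E uninfected 19.170; gene E HSV-1-infected 23.790; REF uninfected 20.670; REF HSV-1-infected 20.620
ΔCt(uninfected) = 19.170 − 20.670 = -1.500
ΔCt(HSV-1-infected) = 23.790 − 20.620 = 3.170
ΔΔCt = 3.170 − (-1.500) = 4.670
Fold change = 2^(−4.670) = 0.0393

0.039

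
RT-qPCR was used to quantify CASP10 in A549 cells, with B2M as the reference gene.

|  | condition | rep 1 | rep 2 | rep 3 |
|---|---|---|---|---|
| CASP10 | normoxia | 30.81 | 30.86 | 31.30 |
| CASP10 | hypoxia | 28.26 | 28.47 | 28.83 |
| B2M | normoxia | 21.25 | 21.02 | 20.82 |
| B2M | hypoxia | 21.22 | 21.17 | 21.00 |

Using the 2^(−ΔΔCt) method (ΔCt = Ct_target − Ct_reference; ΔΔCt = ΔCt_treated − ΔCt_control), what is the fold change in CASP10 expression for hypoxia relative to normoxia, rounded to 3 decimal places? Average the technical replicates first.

5.938

Mean Ct: CASP10 normoxia 30.990; CASP10 hypoxia 28.520; B2M normoxia 21.030; B2M hypoxia 21.130
ΔCt(normoxia) = 30.990 − 21.030 = 9.960
ΔCt(hypoxia) = 28.520 − 21.130 = 7.390
ΔΔCt = 7.390 − 9.960 = -2.570
Fold change = 2^(−(-2.570)) = 2^2.570 = 5.9381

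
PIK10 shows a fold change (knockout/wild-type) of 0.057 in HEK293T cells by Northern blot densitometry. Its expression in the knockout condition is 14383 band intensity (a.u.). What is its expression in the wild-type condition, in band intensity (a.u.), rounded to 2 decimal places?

252333.33

wild-type expression = 14383 / 0.057 = 252333.33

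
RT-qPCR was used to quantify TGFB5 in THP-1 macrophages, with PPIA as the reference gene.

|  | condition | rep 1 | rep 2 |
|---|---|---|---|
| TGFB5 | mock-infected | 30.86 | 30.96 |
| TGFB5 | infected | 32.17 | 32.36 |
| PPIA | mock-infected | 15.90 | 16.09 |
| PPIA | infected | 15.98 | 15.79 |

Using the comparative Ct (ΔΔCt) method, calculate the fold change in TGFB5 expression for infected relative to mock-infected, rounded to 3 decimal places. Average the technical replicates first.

0.362

Mean Ct: TGFB5 mock-infected 30.910; TGFB5 infected 32.265; PPIA mock-infected 15.995; PPIA infected 15.885
ΔCt(mock-infected) = 30.910 − 15.995 = 14.915
ΔCt(infected) = 32.265 − 15.885 = 16.380
ΔΔCt = 16.380 − 14.915 = 1.465
Fold change = 2^(−1.465) = 0.3622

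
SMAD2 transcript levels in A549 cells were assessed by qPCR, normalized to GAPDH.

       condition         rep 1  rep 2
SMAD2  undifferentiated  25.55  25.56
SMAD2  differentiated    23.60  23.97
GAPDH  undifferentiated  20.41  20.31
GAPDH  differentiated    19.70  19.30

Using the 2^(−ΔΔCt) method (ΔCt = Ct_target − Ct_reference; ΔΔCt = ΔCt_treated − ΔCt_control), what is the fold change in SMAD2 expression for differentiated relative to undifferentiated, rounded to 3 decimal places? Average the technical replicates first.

Mean Ct: SMAD2 undifferentiated 25.555; SMAD2 differentiated 23.785; GAPDH undifferentiated 20.360; GAPDH differentiated 19.500
ΔCt(undifferentiated) = 25.555 − 20.360 = 5.195
ΔCt(differentiated) = 23.785 − 19.500 = 4.285
ΔΔCt = 4.285 − 5.195 = -0.910
Fold change = 2^(−(-0.910)) = 2^0.910 = 1.8790

1.879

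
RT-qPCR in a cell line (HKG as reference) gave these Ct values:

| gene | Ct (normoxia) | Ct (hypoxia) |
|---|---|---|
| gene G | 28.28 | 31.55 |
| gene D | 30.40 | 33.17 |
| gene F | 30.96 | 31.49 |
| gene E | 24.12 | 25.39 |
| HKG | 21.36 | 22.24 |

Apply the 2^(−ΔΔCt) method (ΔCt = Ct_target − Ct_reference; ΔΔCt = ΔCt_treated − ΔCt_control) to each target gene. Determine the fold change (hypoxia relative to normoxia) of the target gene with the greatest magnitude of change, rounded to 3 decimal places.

gene G: ΔΔCt = (31.55−22.24) − (28.28−21.36) = 9.31 − 6.92 = 2.39; fold change = 2^-2.39 = 0.191
gene D: ΔΔCt = (33.17−22.24) − (30.40−21.36) = 10.93 − 9.04 = 1.89; fold change = 2^-1.89 = 0.270
gene F: ΔΔCt = (31.49−22.24) − (30.96−21.36) = 9.25 − 9.60 = -0.35; fold change = 2^0.35 = 1.275
gene E: ΔΔCt = (25.39−22.24) − (24.12−21.36) = 3.15 − 2.76 = 0.39; fold change = 2^-0.39 = 0.763
gene G has the largest |ΔΔCt| = 2.39.

0.191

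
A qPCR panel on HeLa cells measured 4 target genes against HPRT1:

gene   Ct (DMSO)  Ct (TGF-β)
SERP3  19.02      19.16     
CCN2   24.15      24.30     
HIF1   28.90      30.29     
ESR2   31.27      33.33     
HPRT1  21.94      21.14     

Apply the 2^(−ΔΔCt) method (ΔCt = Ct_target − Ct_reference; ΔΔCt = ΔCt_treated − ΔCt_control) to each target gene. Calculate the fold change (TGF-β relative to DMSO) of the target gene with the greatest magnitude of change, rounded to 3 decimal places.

0.138

SERP3: ΔΔCt = (19.16−21.14) − (19.02−21.94) = -1.98 − (-2.92) = 0.94; fold change = 2^-0.94 = 0.521
CCN2: ΔΔCt = (24.30−21.14) − (24.15−21.94) = 3.16 − 2.21 = 0.95; fold change = 2^-0.95 = 0.518
HIF1: ΔΔCt = (30.29−21.14) − (28.90−21.94) = 9.15 − 6.96 = 2.19; fold change = 2^-2.19 = 0.219
ESR2: ΔΔCt = (33.33−21.14) − (31.27−21.94) = 12.19 − 9.33 = 2.86; fold change = 2^-2.86 = 0.138
ESR2 has the largest |ΔΔCt| = 2.86.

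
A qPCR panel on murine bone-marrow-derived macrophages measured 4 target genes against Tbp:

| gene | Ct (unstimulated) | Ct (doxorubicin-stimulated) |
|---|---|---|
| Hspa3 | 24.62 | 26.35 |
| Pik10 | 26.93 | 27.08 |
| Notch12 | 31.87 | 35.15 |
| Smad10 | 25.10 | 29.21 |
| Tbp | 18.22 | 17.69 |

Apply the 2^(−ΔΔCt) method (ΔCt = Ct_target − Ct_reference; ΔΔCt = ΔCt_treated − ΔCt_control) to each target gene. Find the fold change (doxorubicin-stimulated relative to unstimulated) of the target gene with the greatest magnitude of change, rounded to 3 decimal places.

0.040

Hspa3: ΔΔCt = (26.35−17.69) − (24.62−18.22) = 8.66 − 6.40 = 2.26; fold change = 2^-2.26 = 0.209
Pik10: ΔΔCt = (27.08−17.69) − (26.93−18.22) = 9.39 − 8.71 = 0.68; fold change = 2^-0.68 = 0.624
Notch12: ΔΔCt = (35.15−17.69) − (31.87−18.22) = 17.46 − 13.65 = 3.81; fold change = 2^-3.81 = 0.071
Smad10: ΔΔCt = (29.21−17.69) − (25.10−18.22) = 11.52 − 6.88 = 4.64; fold change = 2^-4.64 = 0.040
Smad10 has the largest |ΔΔCt| = 4.64.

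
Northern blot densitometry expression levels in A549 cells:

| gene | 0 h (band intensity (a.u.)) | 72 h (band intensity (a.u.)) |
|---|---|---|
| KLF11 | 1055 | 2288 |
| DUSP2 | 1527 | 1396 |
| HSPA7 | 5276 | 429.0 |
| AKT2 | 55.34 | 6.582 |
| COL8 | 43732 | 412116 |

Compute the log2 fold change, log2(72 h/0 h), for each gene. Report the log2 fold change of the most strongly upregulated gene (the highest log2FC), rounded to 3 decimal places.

log2(2288/1055) = 1.117  (KLF11)
log2(1396/1527) = -0.129  (DUSP2)
log2(429.0/5276) = -3.620  (HSPA7)
log2(6.582/55.34) = -3.072  (AKT2)
log2(412116/43732) = 3.236  (COL8)
COL8 is most strongly upregulated.

3.236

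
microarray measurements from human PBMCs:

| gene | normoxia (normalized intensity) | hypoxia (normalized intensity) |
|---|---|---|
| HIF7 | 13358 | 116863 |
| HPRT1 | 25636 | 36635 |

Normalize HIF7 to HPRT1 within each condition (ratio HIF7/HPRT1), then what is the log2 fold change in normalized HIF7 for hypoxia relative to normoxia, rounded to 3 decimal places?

2.614

HIF7/HPRT1 (normoxia) = 13358 / 25636 = 0.52106
HIF7/HPRT1 (hypoxia) = 116863 / 36635 = 3.1899
Fold change = 3.1899 / 0.52106 = 6.1219
log2(6.1219) = 2.6140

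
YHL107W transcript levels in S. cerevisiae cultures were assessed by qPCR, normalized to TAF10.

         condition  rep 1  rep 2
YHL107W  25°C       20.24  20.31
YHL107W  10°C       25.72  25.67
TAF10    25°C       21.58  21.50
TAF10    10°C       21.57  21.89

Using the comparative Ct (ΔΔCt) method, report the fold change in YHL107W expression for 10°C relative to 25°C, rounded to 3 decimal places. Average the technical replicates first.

0.027

Mean Ct: YHL107W 25°C 20.275; YHL107W 10°C 25.695; TAF10 25°C 21.540; TAF10 10°C 21.730
ΔCt(25°C) = 20.275 − 21.540 = -1.265
ΔCt(10°C) = 25.695 − 21.730 = 3.965
ΔΔCt = 3.965 − (-1.265) = 5.230
Fold change = 2^(−5.230) = 0.0266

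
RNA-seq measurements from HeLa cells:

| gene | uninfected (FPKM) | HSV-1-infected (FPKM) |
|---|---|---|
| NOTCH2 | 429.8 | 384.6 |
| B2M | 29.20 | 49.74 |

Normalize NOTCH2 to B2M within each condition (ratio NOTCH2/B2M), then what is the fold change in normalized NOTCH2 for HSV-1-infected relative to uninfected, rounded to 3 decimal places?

NOTCH2/B2M (uninfected) = 429.8 / 29.20 = 14.719
NOTCH2/B2M (HSV-1-infected) = 384.6 / 49.74 = 7.7322
Fold change = 7.7322 / 14.719 = 0.5253

0.525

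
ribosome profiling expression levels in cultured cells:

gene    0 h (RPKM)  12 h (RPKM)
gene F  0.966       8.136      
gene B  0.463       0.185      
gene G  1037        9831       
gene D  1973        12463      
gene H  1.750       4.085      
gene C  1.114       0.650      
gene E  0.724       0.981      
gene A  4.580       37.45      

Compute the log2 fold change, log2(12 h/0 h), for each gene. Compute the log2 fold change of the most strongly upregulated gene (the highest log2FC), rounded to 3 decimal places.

3.245

log2(8.136/0.966) = 3.074  (gene F)
log2(0.185/0.463) = -1.323  (gene B)
log2(9831/1037) = 3.245  (gene G)
log2(12463/1973) = 2.659  (gene D)
log2(4.085/1.750) = 1.223  (gene H)
log2(0.650/1.114) = -0.777  (gene C)
log2(0.981/0.724) = 0.438  (gene E)
log2(37.45/4.580) = 3.032  (gene A)
gene G is most strongly upregulated.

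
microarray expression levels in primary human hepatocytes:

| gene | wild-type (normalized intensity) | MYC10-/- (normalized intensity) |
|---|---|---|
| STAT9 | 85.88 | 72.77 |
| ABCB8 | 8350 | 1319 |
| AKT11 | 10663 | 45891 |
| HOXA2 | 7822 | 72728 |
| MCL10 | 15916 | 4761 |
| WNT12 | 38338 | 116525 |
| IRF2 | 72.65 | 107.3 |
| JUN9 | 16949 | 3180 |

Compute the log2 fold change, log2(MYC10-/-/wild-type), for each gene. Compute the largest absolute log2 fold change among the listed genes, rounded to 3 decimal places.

log2(72.77/85.88) = -0.239  (STAT9)
log2(1319/8350) = -2.662  (ABCB8)
log2(45891/10663) = 2.106  (AKT11)
log2(72728/7822) = 3.217  (HOXA2)
log2(4761/15916) = -1.741  (MCL10)
log2(116525/38338) = 1.604  (WNT12)
log2(107.3/72.65) = 0.563  (IRF2)
log2(3180/16949) = -2.414  (JUN9)
The largest magnitude belongs to HOXA2.

3.217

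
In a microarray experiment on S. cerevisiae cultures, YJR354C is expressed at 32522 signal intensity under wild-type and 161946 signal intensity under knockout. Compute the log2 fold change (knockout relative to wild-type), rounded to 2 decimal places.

Fold change = 161946 / 32522 = 4.9796
log2(4.9796) = 2.316

2.32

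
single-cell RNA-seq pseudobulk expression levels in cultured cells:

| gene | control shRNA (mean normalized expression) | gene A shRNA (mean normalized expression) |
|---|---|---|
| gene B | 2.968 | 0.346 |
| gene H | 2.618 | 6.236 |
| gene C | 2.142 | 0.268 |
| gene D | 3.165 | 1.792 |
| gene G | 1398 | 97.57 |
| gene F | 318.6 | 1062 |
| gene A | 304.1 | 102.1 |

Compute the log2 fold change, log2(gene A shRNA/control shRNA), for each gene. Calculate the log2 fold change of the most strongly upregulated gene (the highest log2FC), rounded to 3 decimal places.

1.737

log2(0.346/2.968) = -3.101  (gene B)
log2(6.236/2.618) = 1.252  (gene H)
log2(0.268/2.142) = -2.999  (gene C)
log2(1.792/3.165) = -0.821  (gene D)
log2(97.57/1398) = -3.841  (gene G)
log2(1062/318.6) = 1.737  (gene F)
log2(102.1/304.1) = -1.575  (gene A)
gene F is most strongly upregulated.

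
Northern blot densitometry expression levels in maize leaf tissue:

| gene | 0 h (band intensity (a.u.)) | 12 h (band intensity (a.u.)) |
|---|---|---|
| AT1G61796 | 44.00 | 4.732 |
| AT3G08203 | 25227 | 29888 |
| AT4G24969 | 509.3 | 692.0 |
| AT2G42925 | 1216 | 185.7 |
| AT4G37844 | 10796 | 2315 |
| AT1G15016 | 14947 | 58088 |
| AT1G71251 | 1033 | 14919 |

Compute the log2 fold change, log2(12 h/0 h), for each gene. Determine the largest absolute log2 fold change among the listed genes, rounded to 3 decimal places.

3.852

log2(4.732/44.00) = -3.217  (AT1G61796)
log2(29888/25227) = 0.245  (AT3G08203)
log2(692.0/509.3) = 0.442  (AT4G24969)
log2(185.7/1216) = -2.711  (AT2G42925)
log2(2315/10796) = -2.221  (AT4G37844)
log2(58088/14947) = 1.958  (AT1G15016)
log2(14919/1033) = 3.852  (AT1G71251)
The largest magnitude belongs to AT1G71251.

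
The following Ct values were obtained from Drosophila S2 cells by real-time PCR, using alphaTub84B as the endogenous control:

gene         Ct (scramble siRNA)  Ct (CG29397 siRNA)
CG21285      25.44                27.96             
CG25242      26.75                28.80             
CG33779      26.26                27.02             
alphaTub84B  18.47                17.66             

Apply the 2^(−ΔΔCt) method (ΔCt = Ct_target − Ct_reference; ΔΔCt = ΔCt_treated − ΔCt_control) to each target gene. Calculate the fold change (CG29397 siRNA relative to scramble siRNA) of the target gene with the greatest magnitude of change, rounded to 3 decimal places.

0.099

CG21285: ΔΔCt = (27.96−17.66) − (25.44−18.47) = 10.30 − 6.97 = 3.33; fold change = 2^-3.33 = 0.099
CG25242: ΔΔCt = (28.80−17.66) − (26.75−18.47) = 11.14 − 8.28 = 2.86; fold change = 2^-2.86 = 0.138
CG33779: ΔΔCt = (27.02−17.66) − (26.26−18.47) = 9.36 − 7.79 = 1.57; fold change = 2^-1.57 = 0.337
CG21285 has the largest |ΔΔCt| = 3.33.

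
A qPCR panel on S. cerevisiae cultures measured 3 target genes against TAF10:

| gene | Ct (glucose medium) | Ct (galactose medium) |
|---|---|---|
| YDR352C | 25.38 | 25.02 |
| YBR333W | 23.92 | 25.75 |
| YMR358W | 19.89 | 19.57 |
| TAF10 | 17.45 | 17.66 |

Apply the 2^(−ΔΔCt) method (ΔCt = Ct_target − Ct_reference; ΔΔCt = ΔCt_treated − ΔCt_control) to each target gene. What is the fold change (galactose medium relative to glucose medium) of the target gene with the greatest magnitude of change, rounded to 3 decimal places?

YDR352C: ΔΔCt = (25.02−17.66) − (25.38−17.45) = 7.36 − 7.93 = -0.57; fold change = 2^0.57 = 1.485
YBR333W: ΔΔCt = (25.75−17.66) − (23.92−17.45) = 8.09 − 6.47 = 1.62; fold change = 2^-1.62 = 0.325
YMR358W: ΔΔCt = (19.57−17.66) − (19.89−17.45) = 1.91 − 2.44 = -0.53; fold change = 2^0.53 = 1.444
YBR333W has the largest |ΔΔCt| = 1.62.

0.325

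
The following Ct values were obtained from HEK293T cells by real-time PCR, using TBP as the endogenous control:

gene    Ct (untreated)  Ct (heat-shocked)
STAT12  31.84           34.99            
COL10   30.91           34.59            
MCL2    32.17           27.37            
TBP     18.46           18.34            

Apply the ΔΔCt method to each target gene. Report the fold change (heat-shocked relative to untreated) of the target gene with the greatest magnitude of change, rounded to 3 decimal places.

25.634

STAT12: ΔΔCt = (34.99−18.34) − (31.84−18.46) = 16.65 − 13.38 = 3.27; fold change = 2^-3.27 = 0.104
COL10: ΔΔCt = (34.59−18.34) − (30.91−18.46) = 16.25 − 12.45 = 3.80; fold change = 2^-3.80 = 0.072
MCL2: ΔΔCt = (27.37−18.34) − (32.17−18.46) = 9.03 − 13.71 = -4.68; fold change = 2^4.68 = 25.634
MCL2 has the largest |ΔΔCt| = 4.68.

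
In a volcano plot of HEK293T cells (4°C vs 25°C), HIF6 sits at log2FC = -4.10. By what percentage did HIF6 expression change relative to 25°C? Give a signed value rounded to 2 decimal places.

-94.17%

Fold change = 2^(-4.10) = 0.0583
Percent change = (FC − 1) × 100% = (0.0583 − 1) × 100 = -94.17%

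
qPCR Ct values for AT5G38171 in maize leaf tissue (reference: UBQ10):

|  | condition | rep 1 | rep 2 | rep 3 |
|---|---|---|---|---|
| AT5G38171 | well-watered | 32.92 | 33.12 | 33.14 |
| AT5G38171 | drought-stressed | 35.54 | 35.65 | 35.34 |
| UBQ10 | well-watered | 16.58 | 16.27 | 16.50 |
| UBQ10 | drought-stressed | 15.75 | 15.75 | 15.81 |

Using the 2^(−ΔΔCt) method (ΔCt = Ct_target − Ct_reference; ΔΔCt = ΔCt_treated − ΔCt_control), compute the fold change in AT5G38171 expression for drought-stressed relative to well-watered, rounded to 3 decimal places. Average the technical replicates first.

Mean Ct: AT5G38171 well-watered 33.060; AT5G38171 drought-stressed 35.510; UBQ10 well-watered 16.450; UBQ10 drought-stressed 15.770
ΔCt(well-watered) = 33.060 − 16.450 = 16.610
ΔCt(drought-stressed) = 35.510 − 15.770 = 19.740
ΔΔCt = 19.740 − 16.610 = 3.130
Fold change = 2^(−3.130) = 0.1142

0.114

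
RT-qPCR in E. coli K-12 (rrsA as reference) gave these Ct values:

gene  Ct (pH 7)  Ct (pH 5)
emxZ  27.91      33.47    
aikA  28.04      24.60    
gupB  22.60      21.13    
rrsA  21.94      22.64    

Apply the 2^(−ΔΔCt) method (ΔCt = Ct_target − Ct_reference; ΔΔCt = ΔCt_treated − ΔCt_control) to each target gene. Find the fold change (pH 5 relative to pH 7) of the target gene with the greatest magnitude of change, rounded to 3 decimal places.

emxZ: ΔΔCt = (33.47−22.64) − (27.91−21.94) = 10.83 − 5.97 = 4.86; fold change = 2^-4.86 = 0.034
aikA: ΔΔCt = (24.60−22.64) − (28.04−21.94) = 1.96 − 6.10 = -4.14; fold change = 2^4.14 = 17.630
gupB: ΔΔCt = (21.13−22.64) − (22.60−21.94) = -1.51 − 0.66 = -2.17; fold change = 2^2.17 = 4.500
emxZ has the largest |ΔΔCt| = 4.86.

0.034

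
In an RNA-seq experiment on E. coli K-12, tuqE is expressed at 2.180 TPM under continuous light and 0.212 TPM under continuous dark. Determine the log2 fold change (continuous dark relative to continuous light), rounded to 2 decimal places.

-3.36

Fold change = 0.212 / 2.180 = 0.0972
log2(0.0972) = -3.362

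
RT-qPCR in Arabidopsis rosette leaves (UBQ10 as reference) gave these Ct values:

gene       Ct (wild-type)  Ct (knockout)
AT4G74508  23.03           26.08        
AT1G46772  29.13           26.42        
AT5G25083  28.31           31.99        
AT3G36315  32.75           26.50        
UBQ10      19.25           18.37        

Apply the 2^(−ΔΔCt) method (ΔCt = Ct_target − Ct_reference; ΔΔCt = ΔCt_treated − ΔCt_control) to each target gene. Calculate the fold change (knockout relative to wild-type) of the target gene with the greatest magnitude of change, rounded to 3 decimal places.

AT4G74508: ΔΔCt = (26.08−18.37) − (23.03−19.25) = 7.71 − 3.78 = 3.93; fold change = 2^-3.93 = 0.066
AT1G46772: ΔΔCt = (26.42−18.37) − (29.13−19.25) = 8.05 − 9.88 = -1.83; fold change = 2^1.83 = 3.555
AT5G25083: ΔΔCt = (31.99−18.37) − (28.31−19.25) = 13.62 − 9.06 = 4.56; fold change = 2^-4.56 = 0.042
AT3G36315: ΔΔCt = (26.50−18.37) − (32.75−19.25) = 8.13 − 13.50 = -5.37; fold change = 2^5.37 = 41.355
AT3G36315 has the largest |ΔΔCt| = 5.37.

41.355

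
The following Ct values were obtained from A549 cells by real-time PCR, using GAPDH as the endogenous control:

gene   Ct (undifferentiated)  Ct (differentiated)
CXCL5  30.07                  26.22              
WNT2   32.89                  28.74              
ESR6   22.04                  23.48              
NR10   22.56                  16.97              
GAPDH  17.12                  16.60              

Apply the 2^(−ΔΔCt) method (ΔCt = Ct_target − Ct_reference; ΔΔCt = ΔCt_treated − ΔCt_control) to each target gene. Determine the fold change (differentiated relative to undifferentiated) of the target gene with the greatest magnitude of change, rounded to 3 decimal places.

CXCL5: ΔΔCt = (26.22−16.60) − (30.07−17.12) = 9.62 − 12.95 = -3.33; fold change = 2^3.33 = 10.056
WNT2: ΔΔCt = (28.74−16.60) − (32.89−17.12) = 12.14 − 15.77 = -3.63; fold change = 2^3.63 = 12.381
ESR6: ΔΔCt = (23.48−16.60) − (22.04−17.12) = 6.88 − 4.92 = 1.96; fold change = 2^-1.96 = 0.257
NR10: ΔΔCt = (16.97−16.60) − (22.56−17.12) = 0.37 − 5.44 = -5.07; fold change = 2^5.07 = 33.591
NR10 has the largest |ΔΔCt| = 5.07.

33.591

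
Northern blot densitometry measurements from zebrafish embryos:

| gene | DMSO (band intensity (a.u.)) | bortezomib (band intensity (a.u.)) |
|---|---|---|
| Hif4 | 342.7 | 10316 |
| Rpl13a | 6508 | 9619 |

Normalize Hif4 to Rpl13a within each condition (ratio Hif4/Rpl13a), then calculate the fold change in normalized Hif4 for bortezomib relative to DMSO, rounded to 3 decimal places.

20.366

Hif4/Rpl13a (DMSO) = 342.7 / 6508 = 0.052658
Hif4/Rpl13a (bortezomib) = 10316 / 9619 = 1.0725
Fold change = 1.0725 / 0.052658 = 20.3664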